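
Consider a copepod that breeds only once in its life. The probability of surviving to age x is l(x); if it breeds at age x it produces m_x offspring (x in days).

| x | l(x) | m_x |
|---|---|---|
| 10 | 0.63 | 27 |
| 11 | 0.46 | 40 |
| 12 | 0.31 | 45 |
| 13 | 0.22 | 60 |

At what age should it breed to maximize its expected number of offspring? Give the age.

Expected offspring if breeding at age x = l(x) × m_x:
  age 10: 0.63 × 27 = 17.010
  age 11: 0.46 × 40 = 18.400
  age 12: 0.31 × 45 = 13.950
  age 13: 0.22 × 60 = 13.200
Maximum at age 11 (18.400).

11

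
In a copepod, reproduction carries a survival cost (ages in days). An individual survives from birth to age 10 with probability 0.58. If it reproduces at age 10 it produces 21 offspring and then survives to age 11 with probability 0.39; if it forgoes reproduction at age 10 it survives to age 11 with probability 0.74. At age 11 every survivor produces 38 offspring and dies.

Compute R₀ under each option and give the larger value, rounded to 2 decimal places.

breed at age 10: R₀ = 0.58 × (21 + 0.39 × 38) = 0.58 × 35.8200 = 20.7756
delay to age 11: R₀ = 0.58 × (0.74 × 38) = 0.58 × 28.1200 = 16.3096
Higher: breed at age 10 (20.7756).

20.78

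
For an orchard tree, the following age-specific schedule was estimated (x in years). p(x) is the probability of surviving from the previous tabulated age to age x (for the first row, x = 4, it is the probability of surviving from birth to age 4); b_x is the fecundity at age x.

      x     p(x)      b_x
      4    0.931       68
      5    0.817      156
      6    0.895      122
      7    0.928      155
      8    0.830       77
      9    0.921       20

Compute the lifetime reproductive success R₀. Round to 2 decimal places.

412.97

Survivorship from birth: l_x = p_4·p_5·…·p_x.
  l_4 = 0.93100
  l_5 = 0.76063
  l_6 = 0.68076
  l_7 = 0.63175
  l_8 = 0.52435
  l_9 = 0.48293
R₀ = Σ l_x b_x:
  age 4: 0.93100 × 68 = 63.3080
  age 5: 0.76063 × 156 = 118.6583
  age 6: 0.68076 × 122 = 83.0527
  age 7: 0.63175 × 155 = 97.9213
  age 8: 0.52435 × 77 = 40.3749
  age 9: 0.48293 × 20 = 9.6586
R₀ = 63.3080 + 118.6583 + 83.0527 + 97.9213 + 40.3749 + 9.6586 = 412.9738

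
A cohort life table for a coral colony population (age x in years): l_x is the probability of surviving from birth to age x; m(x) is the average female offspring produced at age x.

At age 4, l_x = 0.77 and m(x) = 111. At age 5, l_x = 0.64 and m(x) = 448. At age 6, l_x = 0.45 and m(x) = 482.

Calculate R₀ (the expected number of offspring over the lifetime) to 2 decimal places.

589.09

R₀ = Σ l_x m(x):
  age 4: 0.77 × 111 = 85.4700
  age 5: 0.64 × 448 = 286.7200
  age 6: 0.45 × 482 = 216.9000
R₀ = 85.4700 + 286.7200 + 216.9000 = 589.0900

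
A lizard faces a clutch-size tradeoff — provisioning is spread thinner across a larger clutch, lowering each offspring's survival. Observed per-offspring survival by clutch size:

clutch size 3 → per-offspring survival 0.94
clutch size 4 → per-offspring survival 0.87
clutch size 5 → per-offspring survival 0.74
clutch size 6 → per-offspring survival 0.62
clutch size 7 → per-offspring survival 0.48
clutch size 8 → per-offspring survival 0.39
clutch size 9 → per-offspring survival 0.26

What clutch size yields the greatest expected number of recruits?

6

Expected recruits = c × s(c):
  c=3: 3 × 0.94 = 2.820
  c=4: 4 × 0.87 = 3.480
  c=5: 5 × 0.74 = 3.700
  c=6: 6 × 0.62 = 3.720
  c=7: 7 × 0.48 = 3.360
  c=8: 8 × 0.39 = 3.120
  c=9: 9 × 0.26 = 2.340
Maximum at c = 6 (3.720 recruits).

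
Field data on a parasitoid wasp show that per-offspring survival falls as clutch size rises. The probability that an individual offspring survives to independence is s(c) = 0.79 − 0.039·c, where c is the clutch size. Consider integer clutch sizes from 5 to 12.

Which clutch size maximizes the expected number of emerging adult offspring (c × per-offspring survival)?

Expected emerging adult offspring = c × s(c):
  c=5: 5 × 0.595 = 2.975
  c=6: 6 × 0.556 = 3.336
  c=7: 7 × 0.517 = 3.619
  c=8: 8 × 0.478 = 3.824
  c=9: 9 × 0.439 = 3.951
  c=10: 10 × 0.400 = 4.000
  c=11: 11 × 0.361 = 3.971
  c=12: 12 × 0.322 = 3.864
Maximum at c = 10 (4.000 emerging adult offspring).

10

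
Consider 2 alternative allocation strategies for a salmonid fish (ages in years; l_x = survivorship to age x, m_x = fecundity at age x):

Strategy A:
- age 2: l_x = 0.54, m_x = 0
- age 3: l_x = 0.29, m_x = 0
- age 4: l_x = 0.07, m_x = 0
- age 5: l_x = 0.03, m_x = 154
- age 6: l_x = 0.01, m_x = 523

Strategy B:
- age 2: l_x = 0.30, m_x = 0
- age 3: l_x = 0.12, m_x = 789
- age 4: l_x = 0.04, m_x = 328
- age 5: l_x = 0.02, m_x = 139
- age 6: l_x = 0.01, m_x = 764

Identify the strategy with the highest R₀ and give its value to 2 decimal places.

118.22

Strategy A: R₀ = 0.54×0 + 0.29×0 + 0.07×0 + 0.03×154 + 0.01×523 = 9.8500
Strategy B: R₀ = 0.30×0 + 0.12×789 + 0.04×328 + 0.02×139 + 0.01×764 = 118.2200
Highest R₀: strategy B with 118.2200.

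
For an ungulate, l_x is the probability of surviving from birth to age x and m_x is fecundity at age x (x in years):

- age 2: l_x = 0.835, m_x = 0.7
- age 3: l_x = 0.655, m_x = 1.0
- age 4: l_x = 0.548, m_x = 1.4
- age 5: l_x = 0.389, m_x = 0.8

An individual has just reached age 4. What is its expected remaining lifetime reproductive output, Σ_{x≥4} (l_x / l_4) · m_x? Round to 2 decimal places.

1.97

l_4 = 0.548. Conditional survival from age 4 to x is l_x / l_4.
  x=4: (0.548/0.548) × 1.4 = 1.4000
  x=5: (0.389/0.548) × 0.8 = 0.5679
Sum = 1.4000 + 0.5679 = 1.9679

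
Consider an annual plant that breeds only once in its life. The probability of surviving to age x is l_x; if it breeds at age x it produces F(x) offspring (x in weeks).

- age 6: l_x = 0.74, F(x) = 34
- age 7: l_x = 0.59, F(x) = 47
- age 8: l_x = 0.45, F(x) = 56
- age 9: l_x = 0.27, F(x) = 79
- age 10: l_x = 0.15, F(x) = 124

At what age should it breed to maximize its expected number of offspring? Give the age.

Expected offspring if breeding at age x = l_x × F(x):
  age 6: 0.74 × 34 = 25.160
  age 7: 0.59 × 47 = 27.730
  age 8: 0.45 × 56 = 25.200
  age 9: 0.27 × 79 = 21.330
  age 10: 0.15 × 124 = 18.600
Maximum at age 7 (27.730).

7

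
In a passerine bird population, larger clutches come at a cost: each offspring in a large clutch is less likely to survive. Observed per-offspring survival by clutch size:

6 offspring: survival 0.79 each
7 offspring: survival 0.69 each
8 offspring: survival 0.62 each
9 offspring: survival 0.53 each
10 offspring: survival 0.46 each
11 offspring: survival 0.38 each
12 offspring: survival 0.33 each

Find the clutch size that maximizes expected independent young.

8

Expected independent young = c × s(c):
  c=6: 6 × 0.79 = 4.740
  c=7: 7 × 0.69 = 4.830
  c=8: 8 × 0.62 = 4.960
  c=9: 9 × 0.53 = 4.770
  c=10: 10 × 0.46 = 4.600
  c=11: 11 × 0.38 = 4.180
  c=12: 12 × 0.33 = 3.960
Maximum at c = 8 (4.960 independent young).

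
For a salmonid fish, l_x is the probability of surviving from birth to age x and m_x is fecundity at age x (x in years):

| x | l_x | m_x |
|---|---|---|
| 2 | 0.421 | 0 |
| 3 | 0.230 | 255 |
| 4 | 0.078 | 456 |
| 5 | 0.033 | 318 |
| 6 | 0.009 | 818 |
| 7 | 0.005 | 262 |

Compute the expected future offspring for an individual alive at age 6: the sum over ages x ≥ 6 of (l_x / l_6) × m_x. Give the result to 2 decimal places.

l_6 = 0.009. Conditional survival from age 6 to x is l_x / l_6.
  x=6: (0.009/0.009) × 818 = 818.0000
  x=7: (0.005/0.009) × 262 = 145.5556
Sum = 818.0000 + 145.5556 = 963.5556

963.56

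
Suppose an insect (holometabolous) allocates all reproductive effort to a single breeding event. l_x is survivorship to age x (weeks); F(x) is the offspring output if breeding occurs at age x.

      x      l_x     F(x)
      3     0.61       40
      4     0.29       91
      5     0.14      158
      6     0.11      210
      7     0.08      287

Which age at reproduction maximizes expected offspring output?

Expected offspring if breeding at age x = l_x × F(x):
  age 3: 0.61 × 40 = 24.400
  age 4: 0.29 × 91 = 26.390
  age 5: 0.14 × 158 = 22.120
  age 6: 0.11 × 210 = 23.100
  age 7: 0.08 × 287 = 22.960
Maximum at age 4 (26.390).

4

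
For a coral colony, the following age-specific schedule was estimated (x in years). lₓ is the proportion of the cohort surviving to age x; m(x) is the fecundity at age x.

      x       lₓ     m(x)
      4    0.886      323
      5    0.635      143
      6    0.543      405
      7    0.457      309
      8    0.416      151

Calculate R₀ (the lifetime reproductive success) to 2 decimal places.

R₀ = Σ lₓ m(x):
  age 4: 0.886 × 323 = 286.1780
  age 5: 0.635 × 143 = 90.8050
  age 6: 0.543 × 405 = 219.9150
  age 7: 0.457 × 309 = 141.2130
  age 8: 0.416 × 151 = 62.8160
R₀ = 286.1780 + 90.8050 + 219.9150 + 141.2130 + 62.8160 = 800.9270

800.93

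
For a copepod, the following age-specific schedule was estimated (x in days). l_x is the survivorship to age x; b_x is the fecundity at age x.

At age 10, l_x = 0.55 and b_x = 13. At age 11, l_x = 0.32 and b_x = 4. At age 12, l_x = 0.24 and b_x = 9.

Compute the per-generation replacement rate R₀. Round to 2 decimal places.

R₀ = Σ l_x b_x:
  age 10: 0.55 × 13 = 7.1500
  age 11: 0.32 × 4 = 1.2800
  age 12: 0.24 × 9 = 2.1600
R₀ = 7.1500 + 1.2800 + 2.1600 = 10.5900

10.59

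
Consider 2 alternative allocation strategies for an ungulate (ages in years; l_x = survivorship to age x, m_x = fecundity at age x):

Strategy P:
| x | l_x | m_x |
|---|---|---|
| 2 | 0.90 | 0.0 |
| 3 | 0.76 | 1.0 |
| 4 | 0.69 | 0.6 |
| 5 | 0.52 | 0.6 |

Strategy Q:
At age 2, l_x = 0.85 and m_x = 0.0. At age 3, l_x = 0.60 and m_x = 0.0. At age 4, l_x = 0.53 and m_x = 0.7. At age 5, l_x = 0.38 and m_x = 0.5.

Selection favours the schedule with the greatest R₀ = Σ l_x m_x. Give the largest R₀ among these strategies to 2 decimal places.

Strategy P: R₀ = 0.90×0.0 + 0.76×1.0 + 0.69×0.6 + 0.52×0.6 = 1.4860
Strategy Q: R₀ = 0.85×0.0 + 0.60×0.0 + 0.53×0.7 + 0.38×0.5 = 0.5610
Highest R₀: strategy P with 1.4860.

1.49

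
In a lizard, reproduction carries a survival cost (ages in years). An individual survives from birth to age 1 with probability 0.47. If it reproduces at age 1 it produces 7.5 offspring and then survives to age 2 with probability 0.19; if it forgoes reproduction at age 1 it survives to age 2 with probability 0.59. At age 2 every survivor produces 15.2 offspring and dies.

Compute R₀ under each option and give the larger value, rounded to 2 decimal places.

breed at age 1: R₀ = 0.47 × (7.5 + 0.19 × 15.2) = 0.47 × 10.3880 = 4.8824
delay to age 2: R₀ = 0.47 × (0.59 × 15.2) = 0.47 × 8.9680 = 4.2150
Higher: breed at age 1 (4.8824).

4.88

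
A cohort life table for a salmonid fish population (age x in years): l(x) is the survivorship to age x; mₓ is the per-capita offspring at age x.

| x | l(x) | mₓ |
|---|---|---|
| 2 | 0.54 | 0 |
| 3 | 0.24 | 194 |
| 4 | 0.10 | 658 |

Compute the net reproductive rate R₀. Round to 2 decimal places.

112.36

R₀ = Σ l(x) mₓ:
  age 2: 0.54 × 0 = 0.0000
  age 3: 0.24 × 194 = 46.5600
  age 4: 0.10 × 658 = 65.8000
R₀ = 0.0000 + 46.5600 + 65.8000 = 112.3600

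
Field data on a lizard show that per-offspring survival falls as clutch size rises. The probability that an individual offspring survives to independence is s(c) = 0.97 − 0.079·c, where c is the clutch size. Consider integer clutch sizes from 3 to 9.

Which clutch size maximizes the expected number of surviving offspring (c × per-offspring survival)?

Expected surviving offspring = c × s(c):
  c=3: 3 × 0.733 = 2.199
  c=4: 4 × 0.654 = 2.616
  c=5: 5 × 0.575 = 2.875
  c=6: 6 × 0.496 = 2.976
  c=7: 7 × 0.417 = 2.919
  c=8: 8 × 0.338 = 2.704
  c=9: 9 × 0.259 = 2.331
Maximum at c = 6 (2.976 surviving offspring).

6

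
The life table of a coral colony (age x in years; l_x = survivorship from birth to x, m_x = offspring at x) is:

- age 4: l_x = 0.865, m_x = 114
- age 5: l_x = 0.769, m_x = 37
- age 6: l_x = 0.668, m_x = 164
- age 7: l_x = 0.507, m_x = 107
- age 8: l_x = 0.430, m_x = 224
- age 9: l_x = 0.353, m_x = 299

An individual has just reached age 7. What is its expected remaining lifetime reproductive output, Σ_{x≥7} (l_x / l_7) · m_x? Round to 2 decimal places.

505.16

l_7 = 0.507. Conditional survival from age 7 to x is l_x / l_7.
  x=7: (0.507/0.507) × 107 = 107.0000
  x=8: (0.430/0.507) × 224 = 189.9803
  x=9: (0.353/0.507) × 299 = 208.1795
Sum = 107.0000 + 189.9803 + 208.1795 = 505.1598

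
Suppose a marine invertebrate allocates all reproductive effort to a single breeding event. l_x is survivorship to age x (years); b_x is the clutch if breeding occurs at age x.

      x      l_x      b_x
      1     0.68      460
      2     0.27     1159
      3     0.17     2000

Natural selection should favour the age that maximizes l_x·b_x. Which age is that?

Expected offspring if breeding at age x = l_x × b_x:
  age 1: 0.68 × 460 = 312.800
  age 2: 0.27 × 1159 = 312.930
  age 3: 0.17 × 2000 = 340.000
Maximum at age 3 (340.000).

3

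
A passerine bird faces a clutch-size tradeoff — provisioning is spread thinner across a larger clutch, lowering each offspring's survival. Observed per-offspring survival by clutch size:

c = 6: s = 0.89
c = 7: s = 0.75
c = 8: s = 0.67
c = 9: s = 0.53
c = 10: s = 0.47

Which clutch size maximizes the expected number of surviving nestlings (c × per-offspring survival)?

Expected surviving nestlings = c × s(c):
  c=6: 6 × 0.89 = 5.340
  c=7: 7 × 0.75 = 5.250
  c=8: 8 × 0.67 = 5.360
  c=9: 9 × 0.53 = 4.770
  c=10: 10 × 0.47 = 4.700
Maximum at c = 8 (5.360 surviving nestlings).

8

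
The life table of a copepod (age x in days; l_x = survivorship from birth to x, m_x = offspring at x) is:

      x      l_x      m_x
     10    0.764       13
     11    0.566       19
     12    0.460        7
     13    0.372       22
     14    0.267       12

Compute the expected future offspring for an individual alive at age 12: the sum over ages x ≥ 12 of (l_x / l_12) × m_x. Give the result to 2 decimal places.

31.76

l_12 = 0.460. Conditional survival from age 12 to x is l_x / l_12.
  x=12: (0.460/0.460) × 7 = 7.0000
  x=13: (0.372/0.460) × 22 = 17.7913
  x=14: (0.267/0.460) × 12 = 6.9652
Sum = 7.0000 + 17.7913 + 6.9652 = 31.7565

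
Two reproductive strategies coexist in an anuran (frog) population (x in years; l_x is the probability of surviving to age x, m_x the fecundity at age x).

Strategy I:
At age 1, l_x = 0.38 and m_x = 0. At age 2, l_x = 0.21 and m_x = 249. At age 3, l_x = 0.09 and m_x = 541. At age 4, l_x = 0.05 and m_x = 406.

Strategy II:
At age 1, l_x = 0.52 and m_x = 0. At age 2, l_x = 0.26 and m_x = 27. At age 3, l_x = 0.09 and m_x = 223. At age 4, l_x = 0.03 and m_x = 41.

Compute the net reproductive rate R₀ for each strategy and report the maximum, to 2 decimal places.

121.28

Strategy I: R₀ = 0.38×0 + 0.21×249 + 0.09×541 + 0.05×406 = 121.2800
Strategy II: R₀ = 0.52×0 + 0.26×27 + 0.09×223 + 0.03×41 = 28.3200
Highest R₀: strategy I with 121.2800.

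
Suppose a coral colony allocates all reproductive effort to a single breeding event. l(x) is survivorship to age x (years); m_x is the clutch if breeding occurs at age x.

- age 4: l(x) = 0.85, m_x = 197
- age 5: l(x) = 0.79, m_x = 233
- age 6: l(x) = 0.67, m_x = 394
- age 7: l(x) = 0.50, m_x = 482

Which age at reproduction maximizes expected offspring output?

6

Expected offspring if breeding at age x = l(x) × m_x:
  age 4: 0.85 × 197 = 167.450
  age 5: 0.79 × 233 = 184.070
  age 6: 0.67 × 394 = 263.980
  age 7: 0.50 × 482 = 241.000
Maximum at age 6 (263.980).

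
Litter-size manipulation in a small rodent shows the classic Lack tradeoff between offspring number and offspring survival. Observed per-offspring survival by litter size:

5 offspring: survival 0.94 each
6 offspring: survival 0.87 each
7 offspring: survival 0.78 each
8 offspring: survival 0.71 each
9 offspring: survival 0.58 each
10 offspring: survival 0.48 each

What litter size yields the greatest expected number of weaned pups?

Expected weaned pups = c × s(c):
  c=5: 5 × 0.94 = 4.700
  c=6: 6 × 0.87 = 5.220
  c=7: 7 × 0.78 = 5.460
  c=8: 8 × 0.71 = 5.680
  c=9: 9 × 0.58 = 5.220
  c=10: 10 × 0.48 = 4.800
Maximum at c = 8 (5.680 weaned pups).

8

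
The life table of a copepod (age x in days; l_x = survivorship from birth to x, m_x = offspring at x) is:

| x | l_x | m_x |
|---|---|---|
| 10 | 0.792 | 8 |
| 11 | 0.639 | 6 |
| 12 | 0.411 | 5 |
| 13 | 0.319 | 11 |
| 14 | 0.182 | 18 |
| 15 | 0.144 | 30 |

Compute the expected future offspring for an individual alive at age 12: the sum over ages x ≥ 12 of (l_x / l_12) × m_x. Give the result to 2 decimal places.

32.02

l_12 = 0.411. Conditional survival from age 12 to x is l_x / l_12.
  x=12: (0.411/0.411) × 5 = 5.0000
  x=13: (0.319/0.411) × 11 = 8.5377
  x=14: (0.182/0.411) × 18 = 7.9708
  x=15: (0.144/0.411) × 30 = 10.5109
Sum = 5.0000 + 8.5377 + 7.9708 + 10.5109 = 32.0195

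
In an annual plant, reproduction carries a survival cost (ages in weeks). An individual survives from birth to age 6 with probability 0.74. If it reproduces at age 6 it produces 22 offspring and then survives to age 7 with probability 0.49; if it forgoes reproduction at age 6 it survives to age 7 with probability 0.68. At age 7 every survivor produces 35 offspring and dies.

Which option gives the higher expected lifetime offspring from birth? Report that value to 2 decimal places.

28.97

breed at age 6: R₀ = 0.74 × (22 + 0.49 × 35) = 0.74 × 39.1500 = 28.9710
delay to age 7: R₀ = 0.74 × (0.68 × 35) = 0.74 × 23.8000 = 17.6120
Higher: breed at age 6 (28.9710).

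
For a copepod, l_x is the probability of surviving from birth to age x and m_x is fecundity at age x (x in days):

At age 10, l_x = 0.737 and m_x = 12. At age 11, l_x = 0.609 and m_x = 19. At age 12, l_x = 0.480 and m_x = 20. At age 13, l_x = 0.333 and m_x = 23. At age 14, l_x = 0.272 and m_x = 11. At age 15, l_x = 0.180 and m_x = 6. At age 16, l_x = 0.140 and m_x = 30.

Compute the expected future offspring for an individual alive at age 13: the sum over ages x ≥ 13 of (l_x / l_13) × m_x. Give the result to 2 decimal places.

l_13 = 0.333. Conditional survival from age 13 to x is l_x / l_13.
  x=13: (0.333/0.333) × 23 = 23.0000
  x=14: (0.272/0.333) × 11 = 8.9850
  x=15: (0.180/0.333) × 6 = 3.2432
  x=16: (0.140/0.333) × 30 = 12.6126
Sum = 23.0000 + 8.9850 + 3.2432 + 12.6126 = 47.8408

47.84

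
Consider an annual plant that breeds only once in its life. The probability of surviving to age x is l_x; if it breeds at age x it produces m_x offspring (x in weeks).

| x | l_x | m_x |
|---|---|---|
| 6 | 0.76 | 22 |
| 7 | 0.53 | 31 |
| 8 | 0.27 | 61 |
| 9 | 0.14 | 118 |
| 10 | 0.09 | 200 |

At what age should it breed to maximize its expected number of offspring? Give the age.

Expected offspring if breeding at age x = l_x × m_x:
  age 6: 0.76 × 22 = 16.720
  age 7: 0.53 × 31 = 16.430
  age 8: 0.27 × 61 = 16.470
  age 9: 0.14 × 118 = 16.520
  age 10: 0.09 × 200 = 18.000
Maximum at age 10 (18.000).

10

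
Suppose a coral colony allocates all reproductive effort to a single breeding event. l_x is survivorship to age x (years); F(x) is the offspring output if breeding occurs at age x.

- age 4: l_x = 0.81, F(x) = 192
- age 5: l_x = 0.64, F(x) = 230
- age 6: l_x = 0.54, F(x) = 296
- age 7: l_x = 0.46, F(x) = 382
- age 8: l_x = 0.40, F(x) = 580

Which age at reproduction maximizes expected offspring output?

Expected offspring if breeding at age x = l_x × F(x):
  age 4: 0.81 × 192 = 155.520
  age 5: 0.64 × 230 = 147.200
  age 6: 0.54 × 296 = 159.840
  age 7: 0.46 × 382 = 175.720
  age 8: 0.40 × 580 = 232.000
Maximum at age 8 (232.000).

8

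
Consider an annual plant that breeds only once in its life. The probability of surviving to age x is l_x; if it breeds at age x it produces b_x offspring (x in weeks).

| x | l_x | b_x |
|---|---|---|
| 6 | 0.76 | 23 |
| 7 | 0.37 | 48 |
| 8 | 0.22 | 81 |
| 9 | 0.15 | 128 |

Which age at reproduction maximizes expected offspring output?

Expected offspring if breeding at age x = l_x × b_x:
  age 6: 0.76 × 23 = 17.480
  age 7: 0.37 × 48 = 17.760
  age 8: 0.22 × 81 = 17.820
  age 9: 0.15 × 128 = 19.200
Maximum at age 9 (19.200).

9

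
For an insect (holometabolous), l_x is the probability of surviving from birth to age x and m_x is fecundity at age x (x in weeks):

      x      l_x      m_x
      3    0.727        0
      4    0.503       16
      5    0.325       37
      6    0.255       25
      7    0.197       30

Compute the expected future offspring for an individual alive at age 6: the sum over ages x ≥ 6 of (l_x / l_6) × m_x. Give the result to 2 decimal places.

48.18

l_6 = 0.255. Conditional survival from age 6 to x is l_x / l_6.
  x=6: (0.255/0.255) × 25 = 25.0000
  x=7: (0.197/0.255) × 30 = 23.1765
Sum = 25.0000 + 23.1765 = 48.1765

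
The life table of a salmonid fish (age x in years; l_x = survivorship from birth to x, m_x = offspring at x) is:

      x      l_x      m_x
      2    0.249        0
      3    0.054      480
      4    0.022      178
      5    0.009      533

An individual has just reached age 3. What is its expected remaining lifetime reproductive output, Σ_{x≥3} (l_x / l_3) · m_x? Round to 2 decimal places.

641.35

l_3 = 0.054. Conditional survival from age 3 to x is l_x / l_3.
  x=3: (0.054/0.054) × 480 = 480.0000
  x=4: (0.022/0.054) × 178 = 72.5185
  x=5: (0.009/0.054) × 533 = 88.8333
Sum = 480.0000 + 72.5185 + 88.8333 = 641.3519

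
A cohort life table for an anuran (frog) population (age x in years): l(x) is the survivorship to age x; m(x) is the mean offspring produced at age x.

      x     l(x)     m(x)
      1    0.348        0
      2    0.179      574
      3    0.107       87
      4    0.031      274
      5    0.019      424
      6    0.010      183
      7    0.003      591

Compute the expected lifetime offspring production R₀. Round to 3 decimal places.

132.208

R₀ = Σ l(x) m(x):
  age 1: 0.348 × 0 = 0.0000
  age 2: 0.179 × 574 = 102.7460
  age 3: 0.107 × 87 = 9.3090
  age 4: 0.031 × 274 = 8.4940
  age 5: 0.019 × 424 = 8.0560
  age 6: 0.010 × 183 = 1.8300
  age 7: 0.003 × 591 = 1.7730
R₀ = 0.0000 + 102.7460 + 9.3090 + 8.4940 + 8.0560 + 1.8300 + 1.7730 = 132.2080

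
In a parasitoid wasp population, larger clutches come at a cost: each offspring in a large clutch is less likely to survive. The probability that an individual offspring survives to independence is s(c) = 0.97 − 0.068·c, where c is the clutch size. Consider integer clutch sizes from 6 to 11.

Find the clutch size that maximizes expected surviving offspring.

Expected surviving offspring = c × s(c):
  c=6: 6 × 0.562 = 3.372
  c=7: 7 × 0.494 = 3.458
  c=8: 8 × 0.426 = 3.408
  c=9: 9 × 0.358 = 3.222
  c=10: 10 × 0.290 = 2.900
  c=11: 11 × 0.222 = 2.442
Maximum at c = 7 (3.458 surviving offspring).

7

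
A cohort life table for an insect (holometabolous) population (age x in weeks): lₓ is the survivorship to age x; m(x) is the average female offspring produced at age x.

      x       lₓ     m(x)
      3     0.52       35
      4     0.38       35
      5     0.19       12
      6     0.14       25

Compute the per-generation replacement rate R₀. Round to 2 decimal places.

37.28

R₀ = Σ lₓ m(x):
  age 3: 0.52 × 35 = 18.2000
  age 4: 0.38 × 35 = 13.3000
  age 5: 0.19 × 12 = 2.2800
  age 6: 0.14 × 25 = 3.5000
R₀ = 18.2000 + 13.3000 + 2.2800 + 3.5000 = 37.2800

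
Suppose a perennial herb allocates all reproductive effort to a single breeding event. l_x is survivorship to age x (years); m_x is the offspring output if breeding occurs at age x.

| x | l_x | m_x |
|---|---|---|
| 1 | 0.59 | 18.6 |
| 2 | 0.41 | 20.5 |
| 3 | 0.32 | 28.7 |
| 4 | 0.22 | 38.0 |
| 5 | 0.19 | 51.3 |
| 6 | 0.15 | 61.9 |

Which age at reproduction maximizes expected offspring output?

1

Expected offspring if breeding at age x = l_x × m_x:
  age 1: 0.59 × 18.6 = 10.974
  age 2: 0.41 × 20.5 = 8.405
  age 3: 0.32 × 28.7 = 9.184
  age 4: 0.22 × 38.0 = 8.360
  age 5: 0.19 × 51.3 = 9.747
  age 6: 0.15 × 61.9 = 9.285
Maximum at age 1 (10.974).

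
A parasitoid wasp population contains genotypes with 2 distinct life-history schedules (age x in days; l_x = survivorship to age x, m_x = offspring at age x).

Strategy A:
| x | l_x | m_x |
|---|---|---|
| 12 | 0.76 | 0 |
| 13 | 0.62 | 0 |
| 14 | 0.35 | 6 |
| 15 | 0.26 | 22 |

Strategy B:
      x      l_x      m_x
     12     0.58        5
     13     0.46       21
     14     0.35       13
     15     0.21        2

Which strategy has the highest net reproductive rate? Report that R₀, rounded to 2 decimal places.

Strategy A: R₀ = 0.76×0 + 0.62×0 + 0.35×6 + 0.26×22 = 7.8200
Strategy B: R₀ = 0.58×5 + 0.46×21 + 0.35×13 + 0.21×2 = 17.5300
Highest R₀: strategy B with 17.5300.

17.53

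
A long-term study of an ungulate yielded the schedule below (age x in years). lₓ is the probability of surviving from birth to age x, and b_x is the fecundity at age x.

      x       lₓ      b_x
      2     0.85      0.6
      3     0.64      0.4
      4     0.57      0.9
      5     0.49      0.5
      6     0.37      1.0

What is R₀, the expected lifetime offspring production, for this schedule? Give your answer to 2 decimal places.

R₀ = Σ lₓ b_x:
  age 2: 0.85 × 0.6 = 0.5100
  age 3: 0.64 × 0.4 = 0.2560
  age 4: 0.57 × 0.9 = 0.5130
  age 5: 0.49 × 0.5 = 0.2450
  age 6: 0.37 × 1.0 = 0.3700
R₀ = 0.5100 + 0.2560 + 0.5130 + 0.2450 + 0.3700 = 1.8940

1.89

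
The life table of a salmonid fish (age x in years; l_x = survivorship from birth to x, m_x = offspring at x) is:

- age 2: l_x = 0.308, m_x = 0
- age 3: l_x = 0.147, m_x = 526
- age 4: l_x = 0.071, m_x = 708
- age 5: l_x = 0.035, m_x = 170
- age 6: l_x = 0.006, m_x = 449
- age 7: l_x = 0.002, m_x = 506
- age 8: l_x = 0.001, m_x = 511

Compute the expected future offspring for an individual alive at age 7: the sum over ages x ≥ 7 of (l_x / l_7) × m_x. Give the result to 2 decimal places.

l_7 = 0.002. Conditional survival from age 7 to x is l_x / l_7.
  x=7: (0.002/0.002) × 506 = 506.0000
  x=8: (0.001/0.002) × 511 = 255.5000
Sum = 506.0000 + 255.5000 = 761.5000

761.50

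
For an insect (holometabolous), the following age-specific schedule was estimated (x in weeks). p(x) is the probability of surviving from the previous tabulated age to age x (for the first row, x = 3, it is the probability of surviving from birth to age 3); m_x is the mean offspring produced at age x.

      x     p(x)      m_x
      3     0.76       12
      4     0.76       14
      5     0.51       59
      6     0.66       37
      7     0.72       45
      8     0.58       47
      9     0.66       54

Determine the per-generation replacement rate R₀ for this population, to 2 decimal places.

Survivorship from birth: l_x = p_3·p_4·…·p_x.
  l_3 = 0.76000
  l_4 = 0.57760
  l_5 = 0.29458
  l_6 = 0.19442
  l_7 = 0.13998
  l_8 = 0.08119
  l_9 = 0.05359
R₀ = Σ l_x m_x:
  age 3: 0.76000 × 12 = 9.1200
  age 4: 0.57760 × 14 = 8.0864
  age 5: 0.29458 × 59 = 17.3802
  age 6: 0.19442 × 37 = 7.1935
  age 7: 0.13998 × 45 = 6.2991
  age 8: 0.08119 × 47 = 3.8159
  age 9: 0.05359 × 54 = 2.8939
R₀ = 9.1200 + 8.0864 + 17.3802 + 7.1935 + 6.2991 + 3.8159 + 2.8939 = 54.7891

54.79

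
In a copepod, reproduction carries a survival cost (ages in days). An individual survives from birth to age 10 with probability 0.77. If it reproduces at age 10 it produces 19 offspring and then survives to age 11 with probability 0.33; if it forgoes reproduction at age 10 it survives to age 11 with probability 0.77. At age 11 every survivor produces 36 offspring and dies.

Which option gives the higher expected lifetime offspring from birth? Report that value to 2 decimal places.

23.78

breed at age 10: R₀ = 0.77 × (19 + 0.33 × 36) = 0.77 × 30.8800 = 23.7776
delay to age 11: R₀ = 0.77 × (0.77 × 36) = 0.77 × 27.7200 = 21.3444
Higher: breed at age 10 (23.7776).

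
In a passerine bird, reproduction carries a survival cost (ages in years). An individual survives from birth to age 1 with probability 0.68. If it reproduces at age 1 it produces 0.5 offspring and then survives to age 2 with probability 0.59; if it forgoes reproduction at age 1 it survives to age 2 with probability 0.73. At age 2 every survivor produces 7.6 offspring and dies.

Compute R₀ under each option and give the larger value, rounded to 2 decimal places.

3.77

breed at age 1: R₀ = 0.68 × (0.5 + 0.59 × 7.6) = 0.68 × 4.9840 = 3.3891
delay to age 2: R₀ = 0.68 × (0.73 × 7.6) = 0.68 × 5.5480 = 3.7726
Higher: delay to age 2 (3.7726).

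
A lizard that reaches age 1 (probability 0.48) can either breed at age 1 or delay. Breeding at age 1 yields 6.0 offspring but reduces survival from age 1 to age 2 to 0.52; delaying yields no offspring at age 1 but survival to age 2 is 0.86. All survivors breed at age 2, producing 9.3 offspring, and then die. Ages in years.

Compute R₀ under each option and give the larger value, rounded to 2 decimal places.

breed at age 1: R₀ = 0.48 × (6.0 + 0.52 × 9.3) = 0.48 × 10.8360 = 5.2013
delay to age 2: R₀ = 0.48 × (0.86 × 9.3) = 0.48 × 7.9980 = 3.8390
Higher: breed at age 1 (5.2013).

5.20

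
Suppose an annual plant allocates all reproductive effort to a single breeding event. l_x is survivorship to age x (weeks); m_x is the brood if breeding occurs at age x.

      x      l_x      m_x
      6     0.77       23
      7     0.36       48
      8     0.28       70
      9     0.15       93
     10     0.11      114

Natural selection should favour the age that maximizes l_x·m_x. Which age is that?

Expected offspring if breeding at age x = l_x × m_x:
  age 6: 0.77 × 23 = 17.710
  age 7: 0.36 × 48 = 17.280
  age 8: 0.28 × 70 = 19.600
  age 9: 0.15 × 93 = 13.950
  age 10: 0.11 × 114 = 12.540
Maximum at age 8 (19.600).

8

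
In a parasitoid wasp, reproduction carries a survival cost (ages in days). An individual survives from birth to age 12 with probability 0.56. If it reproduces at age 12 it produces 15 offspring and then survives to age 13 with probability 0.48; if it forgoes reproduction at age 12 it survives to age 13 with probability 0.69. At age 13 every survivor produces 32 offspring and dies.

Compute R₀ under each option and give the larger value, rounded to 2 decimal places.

17.00

breed at age 12: R₀ = 0.56 × (15 + 0.48 × 32) = 0.56 × 30.3600 = 17.0016
delay to age 13: R₀ = 0.56 × (0.69 × 32) = 0.56 × 22.0800 = 12.3648
Higher: breed at age 12 (17.0016).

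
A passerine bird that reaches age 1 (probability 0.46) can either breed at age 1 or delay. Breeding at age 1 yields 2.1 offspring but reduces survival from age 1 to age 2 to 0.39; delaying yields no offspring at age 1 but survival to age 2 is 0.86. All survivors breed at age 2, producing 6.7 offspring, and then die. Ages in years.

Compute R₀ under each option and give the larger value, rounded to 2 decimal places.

breed at age 1: R₀ = 0.46 × (2.1 + 0.39 × 6.7) = 0.46 × 4.7130 = 2.1680
delay to age 2: R₀ = 0.46 × (0.86 × 6.7) = 0.46 × 5.7620 = 2.6505
Higher: delay to age 2 (2.6505).

2.65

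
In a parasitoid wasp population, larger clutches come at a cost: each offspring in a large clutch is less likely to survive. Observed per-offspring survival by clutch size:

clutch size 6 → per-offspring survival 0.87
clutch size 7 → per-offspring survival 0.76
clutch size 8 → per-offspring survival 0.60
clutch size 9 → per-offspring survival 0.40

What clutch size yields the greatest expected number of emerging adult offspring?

7

Expected emerging adult offspring = c × s(c):
  c=6: 6 × 0.87 = 5.220
  c=7: 7 × 0.76 = 5.320
  c=8: 8 × 0.60 = 4.800
  c=9: 9 × 0.40 = 3.600
Maximum at c = 7 (5.320 emerging adult offspring).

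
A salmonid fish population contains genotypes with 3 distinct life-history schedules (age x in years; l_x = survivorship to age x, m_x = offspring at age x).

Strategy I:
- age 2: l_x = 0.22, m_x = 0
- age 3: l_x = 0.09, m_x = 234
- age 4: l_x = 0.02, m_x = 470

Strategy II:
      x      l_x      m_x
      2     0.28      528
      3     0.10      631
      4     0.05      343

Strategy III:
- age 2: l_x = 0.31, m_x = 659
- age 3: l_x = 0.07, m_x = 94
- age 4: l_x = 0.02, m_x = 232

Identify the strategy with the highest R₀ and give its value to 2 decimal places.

228.09

Strategy I: R₀ = 0.22×0 + 0.09×234 + 0.02×470 = 30.4600
Strategy II: R₀ = 0.28×528 + 0.10×631 + 0.05×343 = 228.0900
Strategy III: R₀ = 0.31×659 + 0.07×94 + 0.02×232 = 215.5100
Highest R₀: strategy II with 228.0900.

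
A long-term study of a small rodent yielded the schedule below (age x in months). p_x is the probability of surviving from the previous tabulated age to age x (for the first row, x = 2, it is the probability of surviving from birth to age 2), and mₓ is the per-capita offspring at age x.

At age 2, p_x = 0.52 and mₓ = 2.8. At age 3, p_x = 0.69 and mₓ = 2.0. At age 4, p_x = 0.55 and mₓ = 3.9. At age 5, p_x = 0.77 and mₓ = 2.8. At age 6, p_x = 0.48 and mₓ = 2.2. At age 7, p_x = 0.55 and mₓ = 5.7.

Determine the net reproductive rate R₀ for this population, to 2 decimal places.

3.76

Survivorship from birth: l_x = p_2·p_3·…·p_x.
  l_2 = 0.52000
  l_3 = 0.35880
  l_4 = 0.19734
  l_5 = 0.15195
  l_6 = 0.07294
  l_7 = 0.04012
R₀ = Σ l_x mₓ:
  age 2: 0.52000 × 2.8 = 1.4560
  age 3: 0.35880 × 2.0 = 0.7176
  age 4: 0.19734 × 3.9 = 0.7696
  age 5: 0.15195 × 2.8 = 0.4255
  age 6: 0.07294 × 2.2 = 0.1605
  age 7: 0.04012 × 5.7 = 0.2287
R₀ = 1.4560 + 0.7176 + 0.7696 + 0.4255 + 0.1605 + 0.2287 = 3.7578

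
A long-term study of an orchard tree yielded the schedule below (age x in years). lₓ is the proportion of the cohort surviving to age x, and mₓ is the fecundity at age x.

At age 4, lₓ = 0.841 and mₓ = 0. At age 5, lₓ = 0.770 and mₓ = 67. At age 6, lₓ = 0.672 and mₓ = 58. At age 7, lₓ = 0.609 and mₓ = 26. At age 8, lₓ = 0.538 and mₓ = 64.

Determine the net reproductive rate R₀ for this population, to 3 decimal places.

140.832

R₀ = Σ lₓ mₓ:
  age 4: 0.841 × 0 = 0.0000
  age 5: 0.770 × 67 = 51.5900
  age 6: 0.672 × 58 = 38.9760
  age 7: 0.609 × 26 = 15.8340
  age 8: 0.538 × 64 = 34.4320
R₀ = 0.0000 + 51.5900 + 38.9760 + 15.8340 + 34.4320 = 140.8320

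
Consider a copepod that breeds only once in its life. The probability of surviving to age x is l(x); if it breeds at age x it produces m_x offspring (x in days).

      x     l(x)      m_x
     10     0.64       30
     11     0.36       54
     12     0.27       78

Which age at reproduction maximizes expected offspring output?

12

Expected offspring if breeding at age x = l(x) × m_x:
  age 10: 0.64 × 30 = 19.200
  age 11: 0.36 × 54 = 19.440
  age 12: 0.27 × 78 = 21.060
Maximum at age 12 (21.060).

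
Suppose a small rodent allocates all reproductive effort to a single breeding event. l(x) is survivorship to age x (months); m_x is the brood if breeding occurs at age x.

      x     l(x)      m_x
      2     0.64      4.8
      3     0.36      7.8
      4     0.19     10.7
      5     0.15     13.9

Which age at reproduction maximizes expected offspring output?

2

Expected offspring if breeding at age x = l(x) × m_x:
  age 2: 0.64 × 4.8 = 3.072
  age 3: 0.36 × 7.8 = 2.808
  age 4: 0.19 × 10.7 = 2.033
  age 5: 0.15 × 13.9 = 2.085
Maximum at age 2 (3.072).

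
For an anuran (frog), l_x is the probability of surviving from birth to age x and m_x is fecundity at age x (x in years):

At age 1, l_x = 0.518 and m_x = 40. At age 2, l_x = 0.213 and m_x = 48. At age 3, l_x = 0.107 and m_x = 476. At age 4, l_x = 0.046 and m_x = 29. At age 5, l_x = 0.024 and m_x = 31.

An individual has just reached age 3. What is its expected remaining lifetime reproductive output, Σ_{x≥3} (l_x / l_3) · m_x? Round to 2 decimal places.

495.42

l_3 = 0.107. Conditional survival from age 3 to x is l_x / l_3.
  x=3: (0.107/0.107) × 476 = 476.0000
  x=4: (0.046/0.107) × 29 = 12.4673
  x=5: (0.024/0.107) × 31 = 6.9533
Sum = 476.0000 + 12.4673 + 6.9533 = 495.4206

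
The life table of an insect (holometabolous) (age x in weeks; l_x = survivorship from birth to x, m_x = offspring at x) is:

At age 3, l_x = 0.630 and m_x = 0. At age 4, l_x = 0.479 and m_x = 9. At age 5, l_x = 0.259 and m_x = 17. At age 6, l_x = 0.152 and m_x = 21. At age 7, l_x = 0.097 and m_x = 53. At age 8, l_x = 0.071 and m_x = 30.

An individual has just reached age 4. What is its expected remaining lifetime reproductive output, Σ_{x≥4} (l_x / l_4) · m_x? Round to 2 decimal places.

l_4 = 0.479. Conditional survival from age 4 to x is l_x / l_4.
  x=4: (0.479/0.479) × 9 = 9.0000
  x=5: (0.259/0.479) × 17 = 9.1921
  x=6: (0.152/0.479) × 21 = 6.6639
  x=7: (0.097/0.479) × 53 = 10.7328
  x=8: (0.071/0.479) × 30 = 4.4468
Sum = 9.0000 + 9.1921 + 6.6639 + 10.7328 + 4.4468 = 40.0355

40.04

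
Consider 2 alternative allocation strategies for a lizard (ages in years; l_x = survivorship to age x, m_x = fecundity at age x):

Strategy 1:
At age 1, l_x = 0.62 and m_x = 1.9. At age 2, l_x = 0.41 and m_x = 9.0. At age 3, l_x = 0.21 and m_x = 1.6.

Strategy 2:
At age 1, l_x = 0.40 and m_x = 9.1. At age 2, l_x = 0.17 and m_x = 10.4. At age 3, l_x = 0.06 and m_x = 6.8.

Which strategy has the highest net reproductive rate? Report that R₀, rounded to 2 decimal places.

5.82

Strategy 1: R₀ = 0.62×1.9 + 0.41×9.0 + 0.21×1.6 = 5.2040
Strategy 2: R₀ = 0.40×9.1 + 0.17×10.4 + 0.06×6.8 = 5.8160
Highest R₀: strategy 2 with 5.8160.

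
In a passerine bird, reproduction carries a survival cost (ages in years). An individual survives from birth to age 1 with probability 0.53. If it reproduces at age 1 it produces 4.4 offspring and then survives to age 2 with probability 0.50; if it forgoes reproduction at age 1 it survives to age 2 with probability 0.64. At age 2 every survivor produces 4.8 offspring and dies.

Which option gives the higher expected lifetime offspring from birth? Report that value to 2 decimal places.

breed at age 1: R₀ = 0.53 × (4.4 + 0.50 × 4.8) = 0.53 × 6.8000 = 3.6040
delay to age 2: R₀ = 0.53 × (0.64 × 4.8) = 0.53 × 3.0720 = 1.6282
Higher: breed at age 1 (3.6040).

3.60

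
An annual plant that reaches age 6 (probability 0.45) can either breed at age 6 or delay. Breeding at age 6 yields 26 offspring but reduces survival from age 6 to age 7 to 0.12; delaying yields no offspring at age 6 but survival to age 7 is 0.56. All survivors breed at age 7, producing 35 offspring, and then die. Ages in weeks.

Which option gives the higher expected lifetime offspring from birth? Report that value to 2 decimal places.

breed at age 6: R₀ = 0.45 × (26 + 0.12 × 35) = 0.45 × 30.2000 = 13.5900
delay to age 7: R₀ = 0.45 × (0.56 × 35) = 0.45 × 19.6000 = 8.8200
Higher: breed at age 6 (13.5900).

13.59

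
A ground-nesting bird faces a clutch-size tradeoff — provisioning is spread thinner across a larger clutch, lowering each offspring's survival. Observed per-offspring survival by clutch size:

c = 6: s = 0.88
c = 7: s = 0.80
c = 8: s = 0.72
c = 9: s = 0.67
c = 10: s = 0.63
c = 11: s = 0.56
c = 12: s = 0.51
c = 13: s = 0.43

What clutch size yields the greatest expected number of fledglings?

10

Expected fledglings = c × s(c):
  c=6: 6 × 0.88 = 5.280
  c=7: 7 × 0.80 = 5.600
  c=8: 8 × 0.72 = 5.760
  c=9: 9 × 0.67 = 6.030
  c=10: 10 × 0.63 = 6.300
  c=11: 11 × 0.56 = 6.160
  c=12: 12 × 0.51 = 6.120
  c=13: 13 × 0.43 = 5.590
Maximum at c = 10 (6.300 fledglings).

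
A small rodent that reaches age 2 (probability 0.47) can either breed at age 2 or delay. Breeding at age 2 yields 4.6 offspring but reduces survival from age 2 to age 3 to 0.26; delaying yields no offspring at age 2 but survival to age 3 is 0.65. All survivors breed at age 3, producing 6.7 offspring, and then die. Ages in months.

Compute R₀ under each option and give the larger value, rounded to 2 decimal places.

breed at age 2: R₀ = 0.47 × (4.6 + 0.26 × 6.7) = 0.47 × 6.3420 = 2.9807
delay to age 3: R₀ = 0.47 × (0.65 × 6.7) = 0.47 × 4.3550 = 2.0469
Higher: breed at age 2 (2.9807).

2.98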